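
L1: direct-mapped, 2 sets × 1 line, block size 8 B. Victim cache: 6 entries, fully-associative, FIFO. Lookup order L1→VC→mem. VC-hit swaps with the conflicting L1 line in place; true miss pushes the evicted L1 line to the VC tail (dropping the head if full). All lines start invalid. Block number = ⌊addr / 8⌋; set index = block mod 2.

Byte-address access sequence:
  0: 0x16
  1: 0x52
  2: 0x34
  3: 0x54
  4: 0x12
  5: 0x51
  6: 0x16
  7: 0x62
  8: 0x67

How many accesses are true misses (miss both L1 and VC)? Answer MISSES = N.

MISSES = 4

0: 0x16 (blk 2, set 0) → MISS  vc=[]
1: 0x52 (blk 10, set 0) → MISS  vc=[2]
2: 0x34 (blk 6, set 0) → MISS  vc=[2, 10]
3: 0x54 (blk 10, set 0) → VC-HIT  vc=[2, 6]
4: 0x12 (blk 2, set 0) → VC-HIT  vc=[10, 6]
5: 0x51 (blk 10, set 0) → VC-HIT  vc=[2, 6]
6: 0x16 (blk 2, set 0) → VC-HIT  vc=[10, 6]
7: 0x62 (blk 12, set 0) → MISS  vc=[10, 6, 2]
8: 0x67 (blk 12, set 0) → L1-HIT  vc=[10, 6, 2]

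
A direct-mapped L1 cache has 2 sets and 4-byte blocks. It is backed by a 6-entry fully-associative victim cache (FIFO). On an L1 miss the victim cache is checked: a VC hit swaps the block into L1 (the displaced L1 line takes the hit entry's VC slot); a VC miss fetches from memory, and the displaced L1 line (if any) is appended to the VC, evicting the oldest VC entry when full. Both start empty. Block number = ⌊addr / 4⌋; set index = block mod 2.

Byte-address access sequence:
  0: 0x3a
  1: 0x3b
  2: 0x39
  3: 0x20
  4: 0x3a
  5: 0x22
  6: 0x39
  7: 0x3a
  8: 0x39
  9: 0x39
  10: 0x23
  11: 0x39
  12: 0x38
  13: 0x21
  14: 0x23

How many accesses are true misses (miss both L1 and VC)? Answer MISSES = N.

MISSES = 2

#0 0x3a→b14/s0 MISS; vc=[]
#1 0x3b→b14/s0 L1-HIT; vc=[]
#2 0x39→b14/s0 L1-HIT; vc=[]
#3 0x20→b8/s0 MISS; vc=[14]
#4 0x3a→b14/s0 VC-HIT; vc=[8]
#5 0x22→b8/s0 VC-HIT; vc=[14]
#6 0x39→b14/s0 VC-HIT; vc=[8]
#7 0x3a→b14/s0 L1-HIT; vc=[8]
#8 0x39→b14/s0 L1-HIT; vc=[8]
#9 0x39→b14/s0 L1-HIT; vc=[8]
#10 0x23→b8/s0 VC-HIT; vc=[14]
#11 0x39→b14/s0 VC-HIT; vc=[8]
#12 0x38→b14/s0 L1-HIT; vc=[8]
#13 0x21→b8/s0 VC-HIT; vc=[14]
#14 0x23→b8/s0 L1-HIT; vc=[14]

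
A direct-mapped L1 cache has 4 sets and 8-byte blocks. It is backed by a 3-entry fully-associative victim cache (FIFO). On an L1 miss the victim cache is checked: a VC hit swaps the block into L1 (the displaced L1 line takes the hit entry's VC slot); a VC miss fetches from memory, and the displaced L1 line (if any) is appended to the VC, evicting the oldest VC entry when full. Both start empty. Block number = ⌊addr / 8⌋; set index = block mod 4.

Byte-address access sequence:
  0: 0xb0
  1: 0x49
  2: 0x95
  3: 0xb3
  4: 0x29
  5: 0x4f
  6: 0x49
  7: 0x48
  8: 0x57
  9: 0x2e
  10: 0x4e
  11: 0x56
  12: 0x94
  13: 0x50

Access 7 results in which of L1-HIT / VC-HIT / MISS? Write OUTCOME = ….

#0 0xb0→b22/s2 MISS; vc=[]
#1 0x49→b9/s1 MISS; vc=[]
#2 0x95→b18/s2 MISS; vc=[22]
#3 0xb3→b22/s2 VC-HIT; vc=[18]
#4 0x29→b5/s1 MISS; vc=[18,9]
#5 0x4f→b9/s1 VC-HIT; vc=[18,5]
#6 0x49→b9/s1 L1-HIT; vc=[18,5]
#7 0x48→b9/s1 L1-HIT; vc=[18,5]
#8 0x57→b10/s2 MISS; vc=[18,5,22]
#9 0x2e→b5/s1 VC-HIT; vc=[18,9,22]
#10 0x4e→b9/s1 VC-HIT; vc=[18,5,22]
#11 0x56→b10/s2 L1-HIT; vc=[18,5,22]
#12 0x94→b18/s2 VC-HIT; vc=[10,5,22]
#13 0x50→b10/s2 VC-HIT; vc=[18,5,22]

OUTCOME = L1-HIT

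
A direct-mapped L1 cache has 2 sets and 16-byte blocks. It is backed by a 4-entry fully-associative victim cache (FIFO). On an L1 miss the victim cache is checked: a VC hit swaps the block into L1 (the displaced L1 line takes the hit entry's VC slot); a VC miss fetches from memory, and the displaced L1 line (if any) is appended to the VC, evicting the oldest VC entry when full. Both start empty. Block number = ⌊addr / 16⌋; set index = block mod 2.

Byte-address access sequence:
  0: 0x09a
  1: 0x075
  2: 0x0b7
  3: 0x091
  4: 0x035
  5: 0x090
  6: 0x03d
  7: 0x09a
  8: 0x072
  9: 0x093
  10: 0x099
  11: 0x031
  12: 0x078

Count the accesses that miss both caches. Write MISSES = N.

#0 0x9a→b9/s1 MISS; vc=[]
#1 0x75→b7/s1 MISS; vc=[9]
#2 0xb7→b11/s1 MISS; vc=[9,7]
#3 0x91→b9/s1 VC-HIT; vc=[11,7]
#4 0x35→b3/s1 MISS; vc=[11,7,9]
#5 0x90→b9/s1 VC-HIT; vc=[11,7,3]
#6 0x3d→b3/s1 VC-HIT; vc=[11,7,9]
#7 0x9a→b9/s1 VC-HIT; vc=[11,7,3]
#8 0x72→b7/s1 VC-HIT; vc=[11,9,3]
#9 0x93→b9/s1 VC-HIT; vc=[11,7,3]
#10 0x99→b9/s1 L1-HIT; vc=[11,7,3]
#11 0x31→b3/s1 VC-HIT; vc=[11,7,9]
#12 0x78→b7/s1 VC-HIT; vc=[11,3,9]

MISSES = 4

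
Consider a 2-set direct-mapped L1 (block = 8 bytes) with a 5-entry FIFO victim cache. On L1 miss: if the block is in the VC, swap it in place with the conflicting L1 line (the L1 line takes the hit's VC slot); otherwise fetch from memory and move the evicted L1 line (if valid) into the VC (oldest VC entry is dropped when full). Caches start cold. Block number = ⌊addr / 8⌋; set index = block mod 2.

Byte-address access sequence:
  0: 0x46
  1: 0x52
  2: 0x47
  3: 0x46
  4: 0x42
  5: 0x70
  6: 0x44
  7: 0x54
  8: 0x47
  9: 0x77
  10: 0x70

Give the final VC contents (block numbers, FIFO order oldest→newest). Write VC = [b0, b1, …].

  [0] addr=0x46 blk=8 s=0: MISS | VC []
  [1] addr=0x52 blk=10 s=0: MISS | VC [8]
  [2] addr=0x47 blk=8 s=0: VC-HIT | VC [10]
  [3] addr=0x46 blk=8 s=0: L1-HIT | VC [10]
  [4] addr=0x42 blk=8 s=0: L1-HIT | VC [10]
  [5] addr=0x70 blk=14 s=0: MISS | VC [10, 8]
  [6] addr=0x44 blk=8 s=0: VC-HIT | VC [10, 14]
  [7] addr=0x54 blk=10 s=0: VC-HIT | VC [8, 14]
  [8] addr=0x47 blk=8 s=0: VC-HIT | VC [10, 14]
  [9] addr=0x77 blk=14 s=0: VC-HIT | VC [10, 8]
  [10] addr=0x70 blk=14 s=0: L1-HIT | VC [10, 8]

VC = [10, 8]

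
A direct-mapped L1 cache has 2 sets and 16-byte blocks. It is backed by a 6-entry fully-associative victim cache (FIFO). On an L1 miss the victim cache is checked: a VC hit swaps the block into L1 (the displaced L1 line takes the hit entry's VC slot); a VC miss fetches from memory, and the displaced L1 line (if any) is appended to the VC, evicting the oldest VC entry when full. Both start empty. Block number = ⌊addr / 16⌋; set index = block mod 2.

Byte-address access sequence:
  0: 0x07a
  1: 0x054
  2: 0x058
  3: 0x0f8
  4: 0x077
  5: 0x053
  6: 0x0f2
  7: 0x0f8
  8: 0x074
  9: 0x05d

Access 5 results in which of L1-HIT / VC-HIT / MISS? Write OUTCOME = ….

OUTCOME = VC-HIT

  [0] addr=0x7a blk=7 s=1: MISS | VC []
  [1] addr=0x54 blk=5 s=1: MISS | VC [7]
  [2] addr=0x58 blk=5 s=1: L1-HIT | VC [7]
  [3] addr=0xf8 blk=15 s=1: MISS | VC [7, 5]
  [4] addr=0x77 blk=7 s=1: VC-HIT | VC [15, 5]
  [5] addr=0x53 blk=5 s=1: VC-HIT | VC [15, 7]
  [6] addr=0xf2 blk=15 s=1: VC-HIT | VC [5, 7]
  [7] addr=0xf8 blk=15 s=1: L1-HIT | VC [5, 7]
  [8] addr=0x74 blk=7 s=1: VC-HIT | VC [5, 15]
  [9] addr=0x5d blk=5 s=1: VC-HIT | VC [7, 15]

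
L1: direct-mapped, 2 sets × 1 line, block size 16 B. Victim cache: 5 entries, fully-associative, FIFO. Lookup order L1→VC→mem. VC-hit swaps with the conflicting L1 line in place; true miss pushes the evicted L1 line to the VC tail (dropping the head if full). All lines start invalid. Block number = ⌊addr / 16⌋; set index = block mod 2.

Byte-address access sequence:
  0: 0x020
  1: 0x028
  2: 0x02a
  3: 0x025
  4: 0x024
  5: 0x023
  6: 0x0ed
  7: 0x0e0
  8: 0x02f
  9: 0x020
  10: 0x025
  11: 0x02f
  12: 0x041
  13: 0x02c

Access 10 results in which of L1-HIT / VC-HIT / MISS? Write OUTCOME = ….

OUTCOME = L1-HIT

#0 0x20→b2/s0 MISS; vc=[]
#1 0x28→b2/s0 L1-HIT; vc=[]
#2 0x2a→b2/s0 L1-HIT; vc=[]
#3 0x25→b2/s0 L1-HIT; vc=[]
#4 0x24→b2/s0 L1-HIT; vc=[]
#5 0x23→b2/s0 L1-HIT; vc=[]
#6 0xed→b14/s0 MISS; vc=[2]
#7 0xe0→b14/s0 L1-HIT; vc=[2]
#8 0x2f→b2/s0 VC-HIT; vc=[14]
#9 0x20→b2/s0 L1-HIT; vc=[14]
#10 0x25→b2/s0 L1-HIT; vc=[14]
#11 0x2f→b2/s0 L1-HIT; vc=[14]
#12 0x41→b4/s0 MISS; vc=[14,2]
#13 0x2c→b2/s0 VC-HIT; vc=[14,4]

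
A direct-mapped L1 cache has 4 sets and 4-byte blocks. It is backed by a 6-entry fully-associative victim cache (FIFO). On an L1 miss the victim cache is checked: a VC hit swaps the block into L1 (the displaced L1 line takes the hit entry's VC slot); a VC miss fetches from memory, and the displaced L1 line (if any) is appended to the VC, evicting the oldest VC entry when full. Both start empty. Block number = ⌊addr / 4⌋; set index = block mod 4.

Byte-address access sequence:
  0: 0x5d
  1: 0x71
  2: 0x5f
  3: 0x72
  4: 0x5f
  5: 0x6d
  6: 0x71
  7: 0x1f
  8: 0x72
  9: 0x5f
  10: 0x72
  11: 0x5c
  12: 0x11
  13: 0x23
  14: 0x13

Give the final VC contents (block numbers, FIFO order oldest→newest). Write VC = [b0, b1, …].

#0 0x5d→b23/s3 MISS; vc=[]
#1 0x71→b28/s0 MISS; vc=[]
#2 0x5f→b23/s3 L1-HIT; vc=[]
#3 0x72→b28/s0 L1-HIT; vc=[]
#4 0x5f→b23/s3 L1-HIT; vc=[]
#5 0x6d→b27/s3 MISS; vc=[23]
#6 0x71→b28/s0 L1-HIT; vc=[23]
#7 0x1f→b7/s3 MISS; vc=[23,27]
#8 0x72→b28/s0 L1-HIT; vc=[23,27]
#9 0x5f→b23/s3 VC-HIT; vc=[7,27]
#10 0x72→b28/s0 L1-HIT; vc=[7,27]
#11 0x5c→b23/s3 L1-HIT; vc=[7,27]
#12 0x11→b4/s0 MISS; vc=[7,27,28]
#13 0x23→b8/s0 MISS; vc=[7,27,28,4]
#14 0x13→b4/s0 VC-HIT; vc=[7,27,28,8]

VC = [7, 27, 28, 8]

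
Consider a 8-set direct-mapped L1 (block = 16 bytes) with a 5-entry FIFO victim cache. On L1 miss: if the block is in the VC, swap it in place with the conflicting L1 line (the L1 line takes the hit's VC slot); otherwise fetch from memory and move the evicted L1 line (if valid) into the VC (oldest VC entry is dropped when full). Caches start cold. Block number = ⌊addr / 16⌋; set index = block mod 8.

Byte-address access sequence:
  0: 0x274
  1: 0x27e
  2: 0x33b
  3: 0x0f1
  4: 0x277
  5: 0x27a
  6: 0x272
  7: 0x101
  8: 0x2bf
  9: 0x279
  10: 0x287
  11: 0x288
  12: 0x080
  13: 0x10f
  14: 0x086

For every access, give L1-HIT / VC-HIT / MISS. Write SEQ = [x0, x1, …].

SEQ = [MISS, L1-HIT, MISS, MISS, VC-HIT, L1-HIT, L1-HIT, MISS, MISS, L1-HIT, MISS, L1-HIT, MISS, VC-HIT, VC-HIT]

#0 0x274→b39/s7 MISS; vc=[]
#1 0x27e→b39/s7 L1-HIT; vc=[]
#2 0x33b→b51/s3 MISS; vc=[]
#3 0xf1→b15/s7 MISS; vc=[39]
#4 0x277→b39/s7 VC-HIT; vc=[15]
#5 0x27a→b39/s7 L1-HIT; vc=[15]
#6 0x272→b39/s7 L1-HIT; vc=[15]
#7 0x101→b16/s0 MISS; vc=[15]
#8 0x2bf→b43/s3 MISS; vc=[15,51]
#9 0x279→b39/s7 L1-HIT; vc=[15,51]
#10 0x287→b40/s0 MISS; vc=[15,51,16]
#11 0x288→b40/s0 L1-HIT; vc=[15,51,16]
#12 0x80→b8/s0 MISS; vc=[15,51,16,40]
#13 0x10f→b16/s0 VC-HIT; vc=[15,51,8,40]
#14 0x86→b8/s0 VC-HIT; vc=[15,51,16,40]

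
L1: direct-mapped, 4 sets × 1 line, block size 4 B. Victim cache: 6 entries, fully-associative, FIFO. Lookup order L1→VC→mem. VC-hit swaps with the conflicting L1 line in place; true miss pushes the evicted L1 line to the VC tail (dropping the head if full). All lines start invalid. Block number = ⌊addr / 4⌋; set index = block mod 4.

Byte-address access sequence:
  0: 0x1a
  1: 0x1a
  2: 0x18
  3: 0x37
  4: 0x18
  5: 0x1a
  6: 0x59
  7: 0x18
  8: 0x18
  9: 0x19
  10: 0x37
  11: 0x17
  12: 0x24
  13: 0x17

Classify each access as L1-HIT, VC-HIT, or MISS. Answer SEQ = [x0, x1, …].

SEQ = [MISS, L1-HIT, L1-HIT, MISS, L1-HIT, L1-HIT, MISS, VC-HIT, L1-HIT, L1-HIT, L1-HIT, MISS, MISS, VC-HIT]

#0 0x1a→b6/s2 MISS; vc=[]
#1 0x1a→b6/s2 L1-HIT; vc=[]
#2 0x18→b6/s2 L1-HIT; vc=[]
#3 0x37→b13/s1 MISS; vc=[]
#4 0x18→b6/s2 L1-HIT; vc=[]
#5 0x1a→b6/s2 L1-HIT; vc=[]
#6 0x59→b22/s2 MISS; vc=[6]
#7 0x18→b6/s2 VC-HIT; vc=[22]
#8 0x18→b6/s2 L1-HIT; vc=[22]
#9 0x19→b6/s2 L1-HIT; vc=[22]
#10 0x37→b13/s1 L1-HIT; vc=[22]
#11 0x17→b5/s1 MISS; vc=[22,13]
#12 0x24→b9/s1 MISS; vc=[22,13,5]
#13 0x17→b5/s1 VC-HIT; vc=[22,13,9]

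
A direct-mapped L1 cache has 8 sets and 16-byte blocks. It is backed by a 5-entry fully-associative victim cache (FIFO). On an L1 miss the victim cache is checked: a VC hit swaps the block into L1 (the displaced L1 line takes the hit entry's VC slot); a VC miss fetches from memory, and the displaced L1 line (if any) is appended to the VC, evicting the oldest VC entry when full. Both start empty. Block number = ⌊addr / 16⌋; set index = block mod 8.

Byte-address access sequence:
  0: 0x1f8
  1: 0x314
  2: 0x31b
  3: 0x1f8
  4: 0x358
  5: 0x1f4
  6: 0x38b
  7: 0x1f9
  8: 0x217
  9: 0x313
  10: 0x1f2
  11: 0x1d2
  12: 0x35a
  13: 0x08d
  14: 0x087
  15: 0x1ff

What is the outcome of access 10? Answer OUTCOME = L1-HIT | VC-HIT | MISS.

OUTCOME = L1-HIT

  [0] addr=0x1f8 blk=31 s=7: MISS | VC []
  [1] addr=0x314 blk=49 s=1: MISS | VC []
  [2] addr=0x31b blk=49 s=1: L1-HIT | VC []
  [3] addr=0x1f8 blk=31 s=7: L1-HIT | VC []
  [4] addr=0x358 blk=53 s=5: MISS | VC []
  [5] addr=0x1f4 blk=31 s=7: L1-HIT | VC []
  [6] addr=0x38b blk=56 s=0: MISS | VC []
  [7] addr=0x1f9 blk=31 s=7: L1-HIT | VC []
  [8] addr=0x217 blk=33 s=1: MISS | VC [49]
  [9] addr=0x313 blk=49 s=1: VC-HIT | VC [33]
  [10] addr=0x1f2 blk=31 s=7: L1-HIT | VC [33]
  [11] addr=0x1d2 blk=29 s=5: MISS | VC [33, 53]
  [12] addr=0x35a blk=53 s=5: VC-HIT | VC [33, 29]
  [13] addr=0x8d blk=8 s=0: MISS | VC [33, 29, 56]
  [14] addr=0x87 blk=8 s=0: L1-HIT | VC [33, 29, 56]
  [15] addr=0x1ff blk=31 s=7: L1-HIT | VC [33, 29, 56]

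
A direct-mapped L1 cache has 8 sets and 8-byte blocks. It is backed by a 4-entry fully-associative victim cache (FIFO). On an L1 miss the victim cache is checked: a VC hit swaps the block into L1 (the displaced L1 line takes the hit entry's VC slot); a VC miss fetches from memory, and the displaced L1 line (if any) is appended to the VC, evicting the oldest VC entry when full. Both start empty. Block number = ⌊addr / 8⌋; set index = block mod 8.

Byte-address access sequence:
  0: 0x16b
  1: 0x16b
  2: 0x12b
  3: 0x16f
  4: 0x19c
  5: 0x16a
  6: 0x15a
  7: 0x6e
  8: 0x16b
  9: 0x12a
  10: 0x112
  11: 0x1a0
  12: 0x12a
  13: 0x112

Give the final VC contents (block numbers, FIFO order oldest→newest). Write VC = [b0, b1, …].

VC = [45, 51, 13]

#0 0x16b→b45/s5 MISS; vc=[]
#1 0x16b→b45/s5 L1-HIT; vc=[]
#2 0x12b→b37/s5 MISS; vc=[45]
#3 0x16f→b45/s5 VC-HIT; vc=[37]
#4 0x19c→b51/s3 MISS; vc=[37]
#5 0x16a→b45/s5 L1-HIT; vc=[37]
#6 0x15a→b43/s3 MISS; vc=[37,51]
#7 0x6e→b13/s5 MISS; vc=[37,51,45]
#8 0x16b→b45/s5 VC-HIT; vc=[37,51,13]
#9 0x12a→b37/s5 VC-HIT; vc=[45,51,13]
#10 0x112→b34/s2 MISS; vc=[45,51,13]
#11 0x1a0→b52/s4 MISS; vc=[45,51,13]
#12 0x12a→b37/s5 L1-HIT; vc=[45,51,13]
#13 0x112→b34/s2 L1-HIT; vc=[45,51,13]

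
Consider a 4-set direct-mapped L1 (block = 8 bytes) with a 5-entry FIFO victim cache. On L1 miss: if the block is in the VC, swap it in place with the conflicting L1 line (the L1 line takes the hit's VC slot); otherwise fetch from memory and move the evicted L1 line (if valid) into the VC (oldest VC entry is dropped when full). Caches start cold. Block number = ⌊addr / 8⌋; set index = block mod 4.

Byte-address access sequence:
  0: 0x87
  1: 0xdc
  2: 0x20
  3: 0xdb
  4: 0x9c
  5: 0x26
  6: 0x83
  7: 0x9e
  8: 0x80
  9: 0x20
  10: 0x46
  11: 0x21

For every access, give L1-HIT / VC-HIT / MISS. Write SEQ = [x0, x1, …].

SEQ = [MISS, MISS, MISS, L1-HIT, MISS, L1-HIT, VC-HIT, L1-HIT, L1-HIT, VC-HIT, MISS, VC-HIT]

  [0] addr=0x87 blk=16 s=0: MISS | VC []
  [1] addr=0xdc blk=27 s=3: MISS | VC []
  [2] addr=0x20 blk=4 s=0: MISS | VC [16]
  [3] addr=0xdb blk=27 s=3: L1-HIT | VC [16]
  [4] addr=0x9c blk=19 s=3: MISS | VC [16, 27]
  [5] addr=0x26 blk=4 s=0: L1-HIT | VC [16, 27]
  [6] addr=0x83 blk=16 s=0: VC-HIT | VC [4, 27]
  [7] addr=0x9e blk=19 s=3: L1-HIT | VC [4, 27]
  [8] addr=0x80 blk=16 s=0: L1-HIT | VC [4, 27]
  [9] addr=0x20 blk=4 s=0: VC-HIT | VC [16, 27]
  [10] addr=0x46 blk=8 s=0: MISS | VC [16, 27, 4]
  [11] addr=0x21 blk=4 s=0: VC-HIT | VC [16, 27, 8]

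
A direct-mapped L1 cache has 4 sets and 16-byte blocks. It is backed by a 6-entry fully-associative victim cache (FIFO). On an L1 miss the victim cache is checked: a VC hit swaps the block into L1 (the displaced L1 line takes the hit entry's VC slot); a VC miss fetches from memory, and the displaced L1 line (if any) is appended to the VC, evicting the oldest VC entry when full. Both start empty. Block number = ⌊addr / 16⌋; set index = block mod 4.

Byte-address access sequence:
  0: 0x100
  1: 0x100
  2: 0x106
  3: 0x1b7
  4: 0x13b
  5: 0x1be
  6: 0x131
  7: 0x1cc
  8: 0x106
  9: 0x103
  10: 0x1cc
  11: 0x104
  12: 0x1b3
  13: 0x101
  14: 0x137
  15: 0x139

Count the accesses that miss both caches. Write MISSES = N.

#0 0x100→b16/s0 MISS; vc=[]
#1 0x100→b16/s0 L1-HIT; vc=[]
#2 0x106→b16/s0 L1-HIT; vc=[]
#3 0x1b7→b27/s3 MISS; vc=[]
#4 0x13b→b19/s3 MISS; vc=[27]
#5 0x1be→b27/s3 VC-HIT; vc=[19]
#6 0x131→b19/s3 VC-HIT; vc=[27]
#7 0x1cc→b28/s0 MISS; vc=[27,16]
#8 0x106→b16/s0 VC-HIT; vc=[27,28]
#9 0x103→b16/s0 L1-HIT; vc=[27,28]
#10 0x1cc→b28/s0 VC-HIT; vc=[27,16]
#11 0x104→b16/s0 VC-HIT; vc=[27,28]
#12 0x1b3→b27/s3 VC-HIT; vc=[19,28]
#13 0x101→b16/s0 L1-HIT; vc=[19,28]
#14 0x137→b19/s3 VC-HIT; vc=[27,28]
#15 0x139→b19/s3 L1-HIT; vc=[27,28]

MISSES = 4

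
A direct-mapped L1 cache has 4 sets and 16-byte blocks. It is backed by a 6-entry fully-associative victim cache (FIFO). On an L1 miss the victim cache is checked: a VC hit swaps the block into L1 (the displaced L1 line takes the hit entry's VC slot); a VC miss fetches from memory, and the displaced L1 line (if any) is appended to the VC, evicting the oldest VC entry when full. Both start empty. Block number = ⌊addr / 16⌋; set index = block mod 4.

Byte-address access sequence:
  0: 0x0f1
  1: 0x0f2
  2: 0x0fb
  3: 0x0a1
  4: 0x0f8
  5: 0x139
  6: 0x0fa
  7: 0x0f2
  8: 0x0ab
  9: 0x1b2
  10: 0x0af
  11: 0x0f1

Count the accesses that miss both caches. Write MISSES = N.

MISSES = 4

#0 0xf1→b15/s3 MISS; vc=[]
#1 0xf2→b15/s3 L1-HIT; vc=[]
#2 0xfb→b15/s3 L1-HIT; vc=[]
#3 0xa1→b10/s2 MISS; vc=[]
#4 0xf8→b15/s3 L1-HIT; vc=[]
#5 0x139→b19/s3 MISS; vc=[15]
#6 0xfa→b15/s3 VC-HIT; vc=[19]
#7 0xf2→b15/s3 L1-HIT; vc=[19]
#8 0xab→b10/s2 L1-HIT; vc=[19]
#9 0x1b2→b27/s3 MISS; vc=[19,15]
#10 0xaf→b10/s2 L1-HIT; vc=[19,15]
#11 0xf1→b15/s3 VC-HIT; vc=[19,27]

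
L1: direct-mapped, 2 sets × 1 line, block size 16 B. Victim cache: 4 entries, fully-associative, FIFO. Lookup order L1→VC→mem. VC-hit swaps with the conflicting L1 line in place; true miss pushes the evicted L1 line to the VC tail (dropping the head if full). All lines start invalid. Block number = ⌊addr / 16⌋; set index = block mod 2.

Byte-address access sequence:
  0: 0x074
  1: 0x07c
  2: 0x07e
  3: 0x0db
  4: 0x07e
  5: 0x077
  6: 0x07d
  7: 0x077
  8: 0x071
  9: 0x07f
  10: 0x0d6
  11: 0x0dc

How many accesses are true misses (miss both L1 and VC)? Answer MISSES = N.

#0 0x74→b7/s1 MISS; vc=[]
#1 0x7c→b7/s1 L1-HIT; vc=[]
#2 0x7e→b7/s1 L1-HIT; vc=[]
#3 0xdb→b13/s1 MISS; vc=[7]
#4 0x7e→b7/s1 VC-HIT; vc=[13]
#5 0x77→b7/s1 L1-HIT; vc=[13]
#6 0x7d→b7/s1 L1-HIT; vc=[13]
#7 0x77→b7/s1 L1-HIT; vc=[13]
#8 0x71→b7/s1 L1-HIT; vc=[13]
#9 0x7f→b7/s1 L1-HIT; vc=[13]
#10 0xd6→b13/s1 VC-HIT; vc=[7]
#11 0xdc→b13/s1 L1-HIT; vc=[7]

MISSES = 2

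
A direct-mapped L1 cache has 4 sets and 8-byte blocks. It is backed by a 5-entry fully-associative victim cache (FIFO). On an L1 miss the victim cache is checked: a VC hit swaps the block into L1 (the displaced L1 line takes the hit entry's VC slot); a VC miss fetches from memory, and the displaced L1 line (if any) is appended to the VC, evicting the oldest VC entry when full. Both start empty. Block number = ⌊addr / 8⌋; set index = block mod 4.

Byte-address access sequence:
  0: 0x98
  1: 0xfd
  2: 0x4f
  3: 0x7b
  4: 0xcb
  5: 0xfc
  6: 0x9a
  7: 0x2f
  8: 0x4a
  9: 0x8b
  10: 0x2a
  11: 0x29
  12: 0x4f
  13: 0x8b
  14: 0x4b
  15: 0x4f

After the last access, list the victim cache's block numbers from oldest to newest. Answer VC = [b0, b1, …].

0: 0x98 (blk 19, set 3) → MISS  vc=[]
1: 0xfd (blk 31, set 3) → MISS  vc=[19]
2: 0x4f (blk 9, set 1) → MISS  vc=[19]
3: 0x7b (blk 15, set 3) → MISS  vc=[19, 31]
4: 0xcb (blk 25, set 1) → MISS  vc=[19, 31, 9]
5: 0xfc (blk 31, set 3) → VC-HIT  vc=[19, 15, 9]
6: 0x9a (blk 19, set 3) → VC-HIT  vc=[31, 15, 9]
7: 0x2f (blk 5, set 1) → MISS  vc=[31, 15, 9, 25]
8: 0x4a (blk 9, set 1) → VC-HIT  vc=[31, 15, 5, 25]
9: 0x8b (blk 17, set 1) → MISS  vc=[31, 15, 5, 25, 9]
10: 0x2a (blk 5, set 1) → VC-HIT  vc=[31, 15, 17, 25, 9]
11: 0x29 (blk 5, set 1) → L1-HIT  vc=[31, 15, 17, 25, 9]
12: 0x4f (blk 9, set 1) → VC-HIT  vc=[31, 15, 17, 25, 5]
13: 0x8b (blk 17, set 1) → VC-HIT  vc=[31, 15, 9, 25, 5]
14: 0x4b (blk 9, set 1) → VC-HIT  vc=[31, 15, 17, 25, 5]
15: 0x4f (blk 9, set 1) → L1-HIT  vc=[31, 15, 17, 25, 5]

VC = [31, 15, 17, 25, 5]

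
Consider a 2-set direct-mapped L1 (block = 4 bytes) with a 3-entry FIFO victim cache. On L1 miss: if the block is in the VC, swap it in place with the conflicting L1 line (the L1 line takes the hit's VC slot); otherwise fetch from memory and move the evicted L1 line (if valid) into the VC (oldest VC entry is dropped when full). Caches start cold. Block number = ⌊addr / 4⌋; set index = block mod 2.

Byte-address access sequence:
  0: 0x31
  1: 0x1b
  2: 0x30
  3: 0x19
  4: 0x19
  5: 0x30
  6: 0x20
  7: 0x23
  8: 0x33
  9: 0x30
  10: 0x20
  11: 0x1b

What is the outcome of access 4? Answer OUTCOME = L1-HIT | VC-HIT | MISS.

OUTCOME = L1-HIT

  [0] addr=0x31 blk=12 s=0: MISS | VC []
  [1] addr=0x1b blk=6 s=0: MISS | VC [12]
  [2] addr=0x30 blk=12 s=0: VC-HIT | VC [6]
  [3] addr=0x19 blk=6 s=0: VC-HIT | VC [12]
  [4] addr=0x19 blk=6 s=0: L1-HIT | VC [12]
  [5] addr=0x30 blk=12 s=0: VC-HIT | VC [6]
  [6] addr=0x20 blk=8 s=0: MISS | VC [6, 12]
  [7] addr=0x23 blk=8 s=0: L1-HIT | VC [6, 12]
  [8] addr=0x33 blk=12 s=0: VC-HIT | VC [6, 8]
  [9] addr=0x30 blk=12 s=0: L1-HIT | VC [6, 8]
  [10] addr=0x20 blk=8 s=0: VC-HIT | VC [6, 12]
  [11] addr=0x1b blk=6 s=0: VC-HIT | VC [8, 12]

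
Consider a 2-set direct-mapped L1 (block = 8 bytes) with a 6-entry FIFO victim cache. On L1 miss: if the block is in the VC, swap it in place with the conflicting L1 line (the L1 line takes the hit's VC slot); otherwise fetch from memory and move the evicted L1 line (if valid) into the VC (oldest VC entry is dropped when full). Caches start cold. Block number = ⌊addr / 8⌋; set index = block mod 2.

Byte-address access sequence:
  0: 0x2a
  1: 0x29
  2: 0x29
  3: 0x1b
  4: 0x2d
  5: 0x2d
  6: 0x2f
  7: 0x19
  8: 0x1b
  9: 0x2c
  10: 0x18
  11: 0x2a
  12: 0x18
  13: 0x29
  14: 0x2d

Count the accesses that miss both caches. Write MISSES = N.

#0 0x2a→b5/s1 MISS; vc=[]
#1 0x29→b5/s1 L1-HIT; vc=[]
#2 0x29→b5/s1 L1-HIT; vc=[]
#3 0x1b→b3/s1 MISS; vc=[5]
#4 0x2d→b5/s1 VC-HIT; vc=[3]
#5 0x2d→b5/s1 L1-HIT; vc=[3]
#6 0x2f→b5/s1 L1-HIT; vc=[3]
#7 0x19→b3/s1 VC-HIT; vc=[5]
#8 0x1b→b3/s1 L1-HIT; vc=[5]
#9 0x2c→b5/s1 VC-HIT; vc=[3]
#10 0x18→b3/s1 VC-HIT; vc=[5]
#11 0x2a→b5/s1 VC-HIT; vc=[3]
#12 0x18→b3/s1 VC-HIT; vc=[5]
#13 0x29→b5/s1 VC-HIT; vc=[3]
#14 0x2d→b5/s1 L1-HIT; vc=[3]

MISSES = 2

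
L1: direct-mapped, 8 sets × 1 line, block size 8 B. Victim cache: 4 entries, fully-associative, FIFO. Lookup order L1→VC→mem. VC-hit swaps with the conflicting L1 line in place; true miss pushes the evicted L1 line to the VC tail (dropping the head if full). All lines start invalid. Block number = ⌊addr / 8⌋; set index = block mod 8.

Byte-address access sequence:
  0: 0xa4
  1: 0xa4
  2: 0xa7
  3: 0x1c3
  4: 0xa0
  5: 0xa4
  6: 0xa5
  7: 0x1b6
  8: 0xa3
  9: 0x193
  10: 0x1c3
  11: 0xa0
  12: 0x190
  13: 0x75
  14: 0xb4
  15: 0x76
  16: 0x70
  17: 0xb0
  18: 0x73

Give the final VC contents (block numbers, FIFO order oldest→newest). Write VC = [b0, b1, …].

  [0] addr=0xa4 blk=20 s=4: MISS | VC []
  [1] addr=0xa4 blk=20 s=4: L1-HIT | VC []
  [2] addr=0xa7 blk=20 s=4: L1-HIT | VC []
  [3] addr=0x1c3 blk=56 s=0: MISS | VC []
  [4] addr=0xa0 blk=20 s=4: L1-HIT | VC []
  [5] addr=0xa4 blk=20 s=4: L1-HIT | VC []
  [6] addr=0xa5 blk=20 s=4: L1-HIT | VC []
  [7] addr=0x1b6 blk=54 s=6: MISS | VC []
  [8] addr=0xa3 blk=20 s=4: L1-HIT | VC []
  [9] addr=0x193 blk=50 s=2: MISS | VC []
  [10] addr=0x1c3 blk=56 s=0: L1-HIT | VC []
  [11] addr=0xa0 blk=20 s=4: L1-HIT | VC []
  [12] addr=0x190 blk=50 s=2: L1-HIT | VC []
  [13] addr=0x75 blk=14 s=6: MISS | VC [54]
  [14] addr=0xb4 blk=22 s=6: MISS | VC [54, 14]
  [15] addr=0x76 blk=14 s=6: VC-HIT | VC [54, 22]
  [16] addr=0x70 blk=14 s=6: L1-HIT | VC [54, 22]
  [17] addr=0xb0 blk=22 s=6: VC-HIT | VC [54, 14]
  [18] addr=0x73 blk=14 s=6: VC-HIT | VC [54, 22]

VC = [54, 22]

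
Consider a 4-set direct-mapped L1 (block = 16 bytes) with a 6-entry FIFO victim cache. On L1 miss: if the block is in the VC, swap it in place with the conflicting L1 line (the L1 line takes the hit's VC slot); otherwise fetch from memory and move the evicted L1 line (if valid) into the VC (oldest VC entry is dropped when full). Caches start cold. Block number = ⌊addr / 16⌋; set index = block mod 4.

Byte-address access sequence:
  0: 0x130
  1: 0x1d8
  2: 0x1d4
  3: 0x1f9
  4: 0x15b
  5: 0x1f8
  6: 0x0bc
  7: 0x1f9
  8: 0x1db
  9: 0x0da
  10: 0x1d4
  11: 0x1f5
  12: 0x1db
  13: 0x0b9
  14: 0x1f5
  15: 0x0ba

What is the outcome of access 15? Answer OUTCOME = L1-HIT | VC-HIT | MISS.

OUTCOME = VC-HIT

#0 0x130→b19/s3 MISS; vc=[]
#1 0x1d8→b29/s1 MISS; vc=[]
#2 0x1d4→b29/s1 L1-HIT; vc=[]
#3 0x1f9→b31/s3 MISS; vc=[19]
#4 0x15b→b21/s1 MISS; vc=[19,29]
#5 0x1f8→b31/s3 L1-HIT; vc=[19,29]
#6 0xbc→b11/s3 MISS; vc=[19,29,31]
#7 0x1f9→b31/s3 VC-HIT; vc=[19,29,11]
#8 0x1db→b29/s1 VC-HIT; vc=[19,21,11]
#9 0xda→b13/s1 MISS; vc=[19,21,11,29]
#10 0x1d4→b29/s1 VC-HIT; vc=[19,21,11,13]
#11 0x1f5→b31/s3 L1-HIT; vc=[19,21,11,13]
#12 0x1db→b29/s1 L1-HIT; vc=[19,21,11,13]
#13 0xb9→b11/s3 VC-HIT; vc=[19,21,31,13]
#14 0x1f5→b31/s3 VC-HIT; vc=[19,21,11,13]
#15 0xba→b11/s3 VC-HIT; vc=[19,21,31,13]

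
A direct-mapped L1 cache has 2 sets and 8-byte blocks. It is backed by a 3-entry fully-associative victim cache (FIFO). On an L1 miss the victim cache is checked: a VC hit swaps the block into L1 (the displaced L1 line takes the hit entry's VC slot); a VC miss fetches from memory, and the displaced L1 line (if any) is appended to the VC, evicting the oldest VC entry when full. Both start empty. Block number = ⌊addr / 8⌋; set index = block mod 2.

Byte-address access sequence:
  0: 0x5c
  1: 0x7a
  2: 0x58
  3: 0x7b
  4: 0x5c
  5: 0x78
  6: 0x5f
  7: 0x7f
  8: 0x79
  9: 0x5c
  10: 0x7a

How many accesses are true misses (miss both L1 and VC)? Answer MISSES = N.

#0 0x5c→b11/s1 MISS; vc=[]
#1 0x7a→b15/s1 MISS; vc=[11]
#2 0x58→b11/s1 VC-HIT; vc=[15]
#3 0x7b→b15/s1 VC-HIT; vc=[11]
#4 0x5c→b11/s1 VC-HIT; vc=[15]
#5 0x78→b15/s1 VC-HIT; vc=[11]
#6 0x5f→b11/s1 VC-HIT; vc=[15]
#7 0x7f→b15/s1 VC-HIT; vc=[11]
#8 0x79→b15/s1 L1-HIT; vc=[11]
#9 0x5c→b11/s1 VC-HIT; vc=[15]
#10 0x7a→b15/s1 VC-HIT; vc=[11]

MISSES = 2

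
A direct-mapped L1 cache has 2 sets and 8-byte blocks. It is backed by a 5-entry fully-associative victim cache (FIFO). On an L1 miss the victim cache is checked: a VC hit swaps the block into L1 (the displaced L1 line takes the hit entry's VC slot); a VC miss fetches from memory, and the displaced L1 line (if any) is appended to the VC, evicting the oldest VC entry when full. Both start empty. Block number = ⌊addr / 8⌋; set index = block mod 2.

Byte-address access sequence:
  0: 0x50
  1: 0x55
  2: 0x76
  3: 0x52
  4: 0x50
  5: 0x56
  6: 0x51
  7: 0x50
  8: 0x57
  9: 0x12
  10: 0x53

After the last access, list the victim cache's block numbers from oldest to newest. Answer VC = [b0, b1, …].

VC = [14, 2]

#0 0x50→b10/s0 MISS; vc=[]
#1 0x55→b10/s0 L1-HIT; vc=[]
#2 0x76→b14/s0 MISS; vc=[10]
#3 0x52→b10/s0 VC-HIT; vc=[14]
#4 0x50→b10/s0 L1-HIT; vc=[14]
#5 0x56→b10/s0 L1-HIT; vc=[14]
#6 0x51→b10/s0 L1-HIT; vc=[14]
#7 0x50→b10/s0 L1-HIT; vc=[14]
#8 0x57→b10/s0 L1-HIT; vc=[14]
#9 0x12→b2/s0 MISS; vc=[14,10]
#10 0x53→b10/s0 VC-HIT; vc=[14,2]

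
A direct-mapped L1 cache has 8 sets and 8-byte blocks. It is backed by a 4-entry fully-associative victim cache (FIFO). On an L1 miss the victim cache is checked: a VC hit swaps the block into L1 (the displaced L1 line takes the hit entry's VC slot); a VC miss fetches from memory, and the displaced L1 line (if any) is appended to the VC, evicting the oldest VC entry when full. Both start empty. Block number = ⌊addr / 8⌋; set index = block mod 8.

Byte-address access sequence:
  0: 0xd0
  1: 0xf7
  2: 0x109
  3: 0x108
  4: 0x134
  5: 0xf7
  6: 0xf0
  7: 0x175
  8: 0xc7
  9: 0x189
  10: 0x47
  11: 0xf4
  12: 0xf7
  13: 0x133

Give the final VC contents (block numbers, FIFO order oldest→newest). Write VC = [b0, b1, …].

  [0] addr=0xd0 blk=26 s=2: MISS | VC []
  [1] addr=0xf7 blk=30 s=6: MISS | VC []
  [2] addr=0x109 blk=33 s=1: MISS | VC []
  [3] addr=0x108 blk=33 s=1: L1-HIT | VC []
  [4] addr=0x134 blk=38 s=6: MISS | VC [30]
  [5] addr=0xf7 blk=30 s=6: VC-HIT | VC [38]
  [6] addr=0xf0 blk=30 s=6: L1-HIT | VC [38]
  [7] addr=0x175 blk=46 s=6: MISS | VC [38, 30]
  [8] addr=0xc7 blk=24 s=0: MISS | VC [38, 30]
  [9] addr=0x189 blk=49 s=1: MISS | VC [38, 30, 33]
  [10] addr=0x47 blk=8 s=0: MISS | VC [38, 30, 33, 24]
  [11] addr=0xf4 blk=30 s=6: VC-HIT | VC [38, 46, 33, 24]
  [12] addr=0xf7 blk=30 s=6: L1-HIT | VC [38, 46, 33, 24]
  [13] addr=0x133 blk=38 s=6: VC-HIT | VC [30, 46, 33, 24]

VC = [30, 46, 33, 24]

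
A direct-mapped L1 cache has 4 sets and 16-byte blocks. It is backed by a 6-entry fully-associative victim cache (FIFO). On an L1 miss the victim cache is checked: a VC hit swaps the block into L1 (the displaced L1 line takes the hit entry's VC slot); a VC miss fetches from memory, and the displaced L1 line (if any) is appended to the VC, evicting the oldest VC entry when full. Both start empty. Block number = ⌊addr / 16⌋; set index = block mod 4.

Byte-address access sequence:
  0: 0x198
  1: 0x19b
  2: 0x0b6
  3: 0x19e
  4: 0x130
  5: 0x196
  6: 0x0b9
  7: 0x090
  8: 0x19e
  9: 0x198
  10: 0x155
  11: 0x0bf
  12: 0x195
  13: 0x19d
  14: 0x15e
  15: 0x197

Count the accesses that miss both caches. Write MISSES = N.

0: 0x198 (blk 25, set 1) → MISS  vc=[]
1: 0x19b (blk 25, set 1) → L1-HIT  vc=[]
2: 0xb6 (blk 11, set 3) → MISS  vc=[]
3: 0x19e (blk 25, set 1) → L1-HIT  vc=[]
4: 0x130 (blk 19, set 3) → MISS  vc=[11]
5: 0x196 (blk 25, set 1) → L1-HIT  vc=[11]
6: 0xb9 (blk 11, set 3) → VC-HIT  vc=[19]
7: 0x90 (blk 9, set 1) → MISS  vc=[19, 25]
8: 0x19e (blk 25, set 1) → VC-HIT  vc=[19, 9]
9: 0x198 (blk 25, set 1) → L1-HIT  vc=[19, 9]
10: 0x155 (blk 21, set 1) → MISS  vc=[19, 9, 25]
11: 0xbf (blk 11, set 3) → L1-HIT  vc=[19, 9, 25]
12: 0x195 (blk 25, set 1) → VC-HIT  vc=[19, 9, 21]
13: 0x19d (blk 25, set 1) → L1-HIT  vc=[19, 9, 21]
14: 0x15e (blk 21, set 1) → VC-HIT  vc=[19, 9, 25]
15: 0x197 (blk 25, set 1) → VC-HIT  vc=[19, 9, 21]

MISSES = 5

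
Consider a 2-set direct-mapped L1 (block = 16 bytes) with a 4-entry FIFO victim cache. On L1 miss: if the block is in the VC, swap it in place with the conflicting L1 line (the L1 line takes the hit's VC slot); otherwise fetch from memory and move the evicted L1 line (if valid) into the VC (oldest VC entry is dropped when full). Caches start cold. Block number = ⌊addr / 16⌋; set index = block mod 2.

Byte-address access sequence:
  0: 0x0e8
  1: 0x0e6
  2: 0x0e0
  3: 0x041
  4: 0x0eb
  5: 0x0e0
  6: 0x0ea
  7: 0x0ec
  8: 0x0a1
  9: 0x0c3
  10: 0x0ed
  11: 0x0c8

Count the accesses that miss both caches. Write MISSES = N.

MISSES = 4

#0 0xe8→b14/s0 MISS; vc=[]
#1 0xe6→b14/s0 L1-HIT; vc=[]
#2 0xe0→b14/s0 L1-HIT; vc=[]
#3 0x41→b4/s0 MISS; vc=[14]
#4 0xeb→b14/s0 VC-HIT; vc=[4]
#5 0xe0→b14/s0 L1-HIT; vc=[4]
#6 0xea→b14/s0 L1-HIT; vc=[4]
#7 0xec→b14/s0 L1-HIT; vc=[4]
#8 0xa1→b10/s0 MISS; vc=[4,14]
#9 0xc3→b12/s0 MISS; vc=[4,14,10]
#10 0xed→b14/s0 VC-HIT; vc=[4,12,10]
#11 0xc8→b12/s0 VC-HIT; vc=[4,14,10]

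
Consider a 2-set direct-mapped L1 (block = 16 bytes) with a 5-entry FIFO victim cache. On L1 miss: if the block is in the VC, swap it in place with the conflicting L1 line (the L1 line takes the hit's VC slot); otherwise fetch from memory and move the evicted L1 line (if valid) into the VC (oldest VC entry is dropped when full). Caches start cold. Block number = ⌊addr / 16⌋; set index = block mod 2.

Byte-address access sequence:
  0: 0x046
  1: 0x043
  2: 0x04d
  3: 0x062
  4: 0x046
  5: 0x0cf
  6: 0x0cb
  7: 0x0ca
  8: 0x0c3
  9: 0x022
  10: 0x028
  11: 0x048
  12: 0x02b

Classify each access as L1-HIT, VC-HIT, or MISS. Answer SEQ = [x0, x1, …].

0: 0x46 (blk 4, set 0) → MISS  vc=[]
1: 0x43 (blk 4, set 0) → L1-HIT  vc=[]
2: 0x4d (blk 4, set 0) → L1-HIT  vc=[]
3: 0x62 (blk 6, set 0) → MISS  vc=[4]
4: 0x46 (blk 4, set 0) → VC-HIT  vc=[6]
5: 0xcf (blk 12, set 0) → MISS  vc=[6, 4]
6: 0xcb (blk 12, set 0) → L1-HIT  vc=[6, 4]
7: 0xca (blk 12, set 0) → L1-HIT  vc=[6, 4]
8: 0xc3 (blk 12, set 0) → L1-HIT  vc=[6, 4]
9: 0x22 (blk 2, set 0) → MISS  vc=[6, 4, 12]
10: 0x28 (blk 2, set 0) → L1-HIT  vc=[6, 4, 12]
11: 0x48 (blk 4, set 0) → VC-HIT  vc=[6, 2, 12]
12: 0x2b (blk 2, set 0) → VC-HIT  vc=[6, 4, 12]

SEQ = [MISS, L1-HIT, L1-HIT, MISS, VC-HIT, MISS, L1-HIT, L1-HIT, L1-HIT, MISS, L1-HIT, VC-HIT, VC-HIT]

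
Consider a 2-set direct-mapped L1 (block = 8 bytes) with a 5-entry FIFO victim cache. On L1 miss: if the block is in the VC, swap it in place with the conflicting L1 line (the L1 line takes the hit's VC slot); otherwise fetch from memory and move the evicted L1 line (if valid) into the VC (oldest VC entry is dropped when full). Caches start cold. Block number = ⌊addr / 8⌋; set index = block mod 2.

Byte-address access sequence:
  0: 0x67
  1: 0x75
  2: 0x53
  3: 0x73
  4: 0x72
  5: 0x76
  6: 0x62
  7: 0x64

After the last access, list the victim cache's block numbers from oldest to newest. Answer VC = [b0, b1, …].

VC = [14, 10]

#0 0x67→b12/s0 MISS; vc=[]
#1 0x75→b14/s0 MISS; vc=[12]
#2 0x53→b10/s0 MISS; vc=[12,14]
#3 0x73→b14/s0 VC-HIT; vc=[12,10]
#4 0x72→b14/s0 L1-HIT; vc=[12,10]
#5 0x76→b14/s0 L1-HIT; vc=[12,10]
#6 0x62→b12/s0 VC-HIT; vc=[14,10]
#7 0x64→b12/s0 L1-HIT; vc=[14,10]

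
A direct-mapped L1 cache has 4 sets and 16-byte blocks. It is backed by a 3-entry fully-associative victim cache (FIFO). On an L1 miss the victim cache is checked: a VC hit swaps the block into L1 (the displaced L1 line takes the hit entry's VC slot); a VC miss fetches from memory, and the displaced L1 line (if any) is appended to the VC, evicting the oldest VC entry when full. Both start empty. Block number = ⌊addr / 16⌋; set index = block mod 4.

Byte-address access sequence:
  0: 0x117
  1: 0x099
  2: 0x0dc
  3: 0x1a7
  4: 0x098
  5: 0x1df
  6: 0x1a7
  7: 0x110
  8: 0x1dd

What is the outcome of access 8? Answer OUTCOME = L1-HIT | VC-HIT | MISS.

0: 0x117 (blk 17, set 1) → MISS  vc=[]
1: 0x99 (blk 9, set 1) → MISS  vc=[17]
2: 0xdc (blk 13, set 1) → MISS  vc=[17, 9]
3: 0x1a7 (blk 26, set 2) → MISS  vc=[17, 9]
4: 0x98 (blk 9, set 1) → VC-HIT  vc=[17, 13]
5: 0x1df (blk 29, set 1) → MISS  vc=[17, 13, 9]
6: 0x1a7 (blk 26, set 2) → L1-HIT  vc=[17, 13, 9]
7: 0x110 (blk 17, set 1) → VC-HIT  vc=[29, 13, 9]
8: 0x1dd (blk 29, set 1) → VC-HIT  vc=[17, 13, 9]

OUTCOME = VC-HIT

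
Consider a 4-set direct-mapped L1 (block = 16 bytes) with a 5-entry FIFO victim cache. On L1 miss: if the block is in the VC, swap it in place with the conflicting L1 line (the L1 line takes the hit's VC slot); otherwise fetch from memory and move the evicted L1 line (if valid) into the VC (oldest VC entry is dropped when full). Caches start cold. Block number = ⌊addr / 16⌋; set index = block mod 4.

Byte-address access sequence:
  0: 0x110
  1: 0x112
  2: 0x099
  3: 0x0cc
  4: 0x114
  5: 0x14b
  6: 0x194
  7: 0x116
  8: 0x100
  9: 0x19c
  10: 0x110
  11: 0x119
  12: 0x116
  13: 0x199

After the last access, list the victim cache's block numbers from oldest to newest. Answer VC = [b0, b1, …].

0: 0x110 (blk 17, set 1) → MISS  vc=[]
1: 0x112 (blk 17, set 1) → L1-HIT  vc=[]
2: 0x99 (blk 9, set 1) → MISS  vc=[17]
3: 0xcc (blk 12, set 0) → MISS  vc=[17]
4: 0x114 (blk 17, set 1) → VC-HIT  vc=[9]
5: 0x14b (blk 20, set 0) → MISS  vc=[9, 12]
6: 0x194 (blk 25, set 1) → MISS  vc=[9, 12, 17]
7: 0x116 (blk 17, set 1) → VC-HIT  vc=[9, 12, 25]
8: 0x100 (blk 16, set 0) → MISS  vc=[9, 12, 25, 20]
9: 0x19c (blk 25, set 1) → VC-HIT  vc=[9, 12, 17, 20]
10: 0x110 (blk 17, set 1) → VC-HIT  vc=[9, 12, 25, 20]
11: 0x119 (blk 17, set 1) → L1-HIT  vc=[9, 12, 25, 20]
12: 0x116 (blk 17, set 1) → L1-HIT  vc=[9, 12, 25, 20]
13: 0x199 (blk 25, set 1) → VC-HIT  vc=[9, 12, 17, 20]

VC = [9, 12, 17, 20]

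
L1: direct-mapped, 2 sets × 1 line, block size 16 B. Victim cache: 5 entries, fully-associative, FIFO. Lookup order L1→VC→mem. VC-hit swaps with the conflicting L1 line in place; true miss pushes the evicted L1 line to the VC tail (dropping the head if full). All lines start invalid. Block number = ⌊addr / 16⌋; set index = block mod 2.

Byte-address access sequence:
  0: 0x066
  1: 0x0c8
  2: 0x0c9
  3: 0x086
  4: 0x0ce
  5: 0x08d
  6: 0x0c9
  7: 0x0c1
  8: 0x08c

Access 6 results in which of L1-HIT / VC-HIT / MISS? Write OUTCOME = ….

#0 0x66→b6/s0 MISS; vc=[]
#1 0xc8→b12/s0 MISS; vc=[6]
#2 0xc9→b12/s0 L1-HIT; vc=[6]
#3 0x86→b8/s0 MISS; vc=[6,12]
#4 0xce→b12/s0 VC-HIT; vc=[6,8]
#5 0x8d→b8/s0 VC-HIT; vc=[6,12]
#6 0xc9→b12/s0 VC-HIT; vc=[6,8]
#7 0xc1→b12/s0 L1-HIT; vc=[6,8]
#8 0x8c→b8/s0 VC-HIT; vc=[6,12]

OUTCOME = VC-HIT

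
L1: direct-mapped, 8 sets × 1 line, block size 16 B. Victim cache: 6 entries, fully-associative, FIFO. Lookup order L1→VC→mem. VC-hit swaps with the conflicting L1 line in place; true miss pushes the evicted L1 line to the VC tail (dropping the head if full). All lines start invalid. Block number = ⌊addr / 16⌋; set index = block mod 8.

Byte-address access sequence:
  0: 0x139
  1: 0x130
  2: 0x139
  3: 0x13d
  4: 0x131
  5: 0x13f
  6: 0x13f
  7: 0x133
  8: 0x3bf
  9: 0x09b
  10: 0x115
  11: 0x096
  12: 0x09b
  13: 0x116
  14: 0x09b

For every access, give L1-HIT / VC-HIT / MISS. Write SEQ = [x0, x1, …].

SEQ = [MISS, L1-HIT, L1-HIT, L1-HIT, L1-HIT, L1-HIT, L1-HIT, L1-HIT, MISS, MISS, MISS, VC-HIT, L1-HIT, VC-HIT, VC-HIT]

0: 0x139 (blk 19, set 3) → MISS  vc=[]
1: 0x130 (blk 19, set 3) → L1-HIT  vc=[]
2: 0x139 (blk 19, set 3) → L1-HIT  vc=[]
3: 0x13d (blk 19, set 3) → L1-HIT  vc=[]
4: 0x131 (blk 19, set 3) → L1-HIT  vc=[]
5: 0x13f (blk 19, set 3) → L1-HIT  vc=[]
6: 0x13f (blk 19, set 3) → L1-HIT  vc=[]
7: 0x133 (blk 19, set 3) → L1-HIT  vc=[]
8: 0x3bf (blk 59, set 3) → MISS  vc=[19]
9: 0x9b (blk 9, set 1) → MISS  vc=[19]
10: 0x115 (blk 17, set 1) → MISS  vc=[19, 9]
11: 0x96 (blk 9, set 1) → VC-HIT  vc=[19, 17]
12: 0x9b (blk 9, set 1) → L1-HIT  vc=[19, 17]
13: 0x116 (blk 17, set 1) → VC-HIT  vc=[19, 9]
14: 0x9b (blk 9, set 1) → VC-HIT  vc=[19, 17]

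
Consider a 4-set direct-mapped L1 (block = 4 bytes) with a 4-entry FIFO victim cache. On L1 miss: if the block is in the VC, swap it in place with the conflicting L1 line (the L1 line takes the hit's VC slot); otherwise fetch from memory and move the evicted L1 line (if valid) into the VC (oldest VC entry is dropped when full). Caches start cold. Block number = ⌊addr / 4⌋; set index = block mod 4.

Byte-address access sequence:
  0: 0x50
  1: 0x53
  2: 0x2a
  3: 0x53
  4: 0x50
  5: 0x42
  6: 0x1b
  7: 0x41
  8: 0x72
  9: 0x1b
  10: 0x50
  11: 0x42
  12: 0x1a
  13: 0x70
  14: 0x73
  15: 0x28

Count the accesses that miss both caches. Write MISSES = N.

MISSES = 5

  [0] addr=0x50 blk=20 s=0: MISS | VC []
  [1] addr=0x53 blk=20 s=0: L1-HIT | VC []
  [2] addr=0x2a blk=10 s=2: MISS | VC []
  [3] addr=0x53 blk=20 s=0: L1-HIT | VC []
  [4] addr=0x50 blk=20 s=0: L1-HIT | VC []
  [5] addr=0x42 blk=16 s=0: MISS | VC [20]
  [6] addr=0x1b blk=6 s=2: MISS | VC [20, 10]
  [7] addr=0x41 blk=16 s=0: L1-HIT | VC [20, 10]
  [8] addr=0x72 blk=28 s=0: MISS | VC [20, 10, 16]
  [9] addr=0x1b blk=6 s=2: L1-HIT | VC [20, 10, 16]
  [10] addr=0x50 blk=20 s=0: VC-HIT | VC [28, 10, 16]
  [11] addr=0x42 blk=16 s=0: VC-HIT | VC [28, 10, 20]
  [12] addr=0x1a blk=6 s=2: L1-HIT | VC [28, 10, 20]
  [13] addr=0x70 blk=28 s=0: VC-HIT | VC [16, 10, 20]
  [14] addr=0x73 blk=28 s=0: L1-HIT | VC [16, 10, 20]
  [15] addr=0x28 blk=10 s=2: VC-HIT | VC [16, 6, 20]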